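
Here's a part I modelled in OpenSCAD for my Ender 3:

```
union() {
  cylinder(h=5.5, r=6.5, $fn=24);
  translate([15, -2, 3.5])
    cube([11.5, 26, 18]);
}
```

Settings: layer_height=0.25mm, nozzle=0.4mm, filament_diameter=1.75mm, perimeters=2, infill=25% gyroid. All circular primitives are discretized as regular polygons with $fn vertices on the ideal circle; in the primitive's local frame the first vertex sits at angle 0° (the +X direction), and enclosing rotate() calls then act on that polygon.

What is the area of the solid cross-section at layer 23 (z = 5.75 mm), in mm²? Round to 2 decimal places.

299.00 mm²

At z = 5.75 mm: the cylinder is not intersected at this z (z outside [0, 5.5]); the cube at (15, -2) (footprint 11.5×26) is included at this height (area 299.00 mm²); Merging all regions: only the 11.5×26 cube at (15, -2) is present, so the union is just that shape — area = 299.00 mm². Overall, the cross-section is a single solid region. Net area = 299.00 mm².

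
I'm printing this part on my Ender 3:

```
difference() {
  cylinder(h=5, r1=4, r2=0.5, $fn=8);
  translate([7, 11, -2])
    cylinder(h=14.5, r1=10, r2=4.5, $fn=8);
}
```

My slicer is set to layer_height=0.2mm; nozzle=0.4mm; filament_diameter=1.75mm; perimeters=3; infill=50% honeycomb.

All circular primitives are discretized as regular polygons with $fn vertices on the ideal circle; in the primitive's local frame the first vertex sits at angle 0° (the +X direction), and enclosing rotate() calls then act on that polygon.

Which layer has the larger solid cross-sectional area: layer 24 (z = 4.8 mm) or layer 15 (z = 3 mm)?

layer 15 (z = 3 mm)

Layer 24 (z = 4.8): the cone contributes a regular 8-gon of circumradius 0.640 (interpolated between r1=4 and r2=0.5 at t=0.960) (area = (8/2)·0.640²·sin(360°/8) = 1.16 mm²); the cone at (7, 11) (r1=10→r2=4.5) has section circumradius 7.421 here — a regular 8-gon (area = (8/2)·7.421²·sin(360°/8) = 155.75 mm²); Taking the first minus the rest: starting from the cone (1.16 mm²), the cone at (7, 11) misses the remaining region (no effect) — area = 1.16 mm². So its area = 1.16 mm². Layer 15 (z = 3): the cone contributes a regular 8-gon of circumradius 1.900 (interpolated between r1=4 and r2=0.5 at t=0.600) (area = (8/2)·1.900²·sin(360°/8) = 10.21 mm²); the cone at (7, 11): at t=0.345 of its height the radius interpolates to r₁+(r₂−r₁)t = 8.103, giving a regular 8-gon of that circumradius (area = (8/2)·8.103²·sin(360°/8) = 185.73 mm²); Subtracting the remaining from the first: starting from the cone (10.21 mm²), the cone at (7, 11) misses the remaining region (no effect) — area = 10.21 mm². So its area = 10.21 mm². Layer 15 is larger (10.21 vs 1.16 mm²).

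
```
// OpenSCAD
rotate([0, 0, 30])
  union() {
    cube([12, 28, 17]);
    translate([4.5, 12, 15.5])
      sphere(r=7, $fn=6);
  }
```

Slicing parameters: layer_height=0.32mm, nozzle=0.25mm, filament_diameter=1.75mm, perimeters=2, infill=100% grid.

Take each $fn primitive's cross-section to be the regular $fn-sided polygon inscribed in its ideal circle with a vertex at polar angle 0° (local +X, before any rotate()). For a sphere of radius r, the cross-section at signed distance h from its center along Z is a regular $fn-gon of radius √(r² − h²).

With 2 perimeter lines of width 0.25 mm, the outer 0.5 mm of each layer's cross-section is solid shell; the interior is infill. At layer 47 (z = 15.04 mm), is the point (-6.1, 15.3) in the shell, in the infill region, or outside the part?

infill

At z = 15.04 mm: the 12×28 cube contributes its full rectangle; the r=7 sphere at (4.5, 12) contributes a regular 6-gon of circumradius √(7²−0.46²) = 6.985; Merging all regions: the regions partially overlap (shared area 116.06 mm²), so overlapping operands fuse into one piece — 1 connected region; (rotated 30° about Z; rotation is an isometry so areas/perimeters/island counts are preserved). Overall, the cross-section is a single solid region. Undo the 30° rotation: the query point maps to (2.367, 16.300) in the un-rotated model frame. The nearest boundary edge runs (-2.48, 12.00)→(0.00, 16.30); distance from the point to it = 2.37 mm. The point is inside the cross-section and 2.37 mm from the nearest boundary — more than the 0.5 mm shell width (2 × 0.25), so it's in the infill interior.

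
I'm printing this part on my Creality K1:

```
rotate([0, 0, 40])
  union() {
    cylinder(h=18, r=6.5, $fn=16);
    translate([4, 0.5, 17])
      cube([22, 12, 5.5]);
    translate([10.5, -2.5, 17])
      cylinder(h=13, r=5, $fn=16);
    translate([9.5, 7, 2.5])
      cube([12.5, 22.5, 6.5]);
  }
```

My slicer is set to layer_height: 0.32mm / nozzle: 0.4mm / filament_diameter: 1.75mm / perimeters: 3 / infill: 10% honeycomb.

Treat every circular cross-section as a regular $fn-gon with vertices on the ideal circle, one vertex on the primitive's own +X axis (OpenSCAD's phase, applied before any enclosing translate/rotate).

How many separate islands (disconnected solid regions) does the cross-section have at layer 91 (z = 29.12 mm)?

1

At z = 29.12 mm: the cylinder is absent (z outside [0, 18]); the cube at (4, 0.5) is absent (z outside [17, 22.5]); the r=5 cylinder at (10.5, -2.5) contributes a regular 16-gon of circumradius 5; the cube at (9.5, 7) is not intersected at this z (z outside [2.5, 9]); Merging all regions: only the r=5 cylinder at (10.5, -2.5) is present, so the union is just that shape — 1 connected region; (rotated 40° about Z; rotation is an isometry so areas/perimeters/island counts are preserved). Overall, the cross-section is a single solid region. Island count = 1.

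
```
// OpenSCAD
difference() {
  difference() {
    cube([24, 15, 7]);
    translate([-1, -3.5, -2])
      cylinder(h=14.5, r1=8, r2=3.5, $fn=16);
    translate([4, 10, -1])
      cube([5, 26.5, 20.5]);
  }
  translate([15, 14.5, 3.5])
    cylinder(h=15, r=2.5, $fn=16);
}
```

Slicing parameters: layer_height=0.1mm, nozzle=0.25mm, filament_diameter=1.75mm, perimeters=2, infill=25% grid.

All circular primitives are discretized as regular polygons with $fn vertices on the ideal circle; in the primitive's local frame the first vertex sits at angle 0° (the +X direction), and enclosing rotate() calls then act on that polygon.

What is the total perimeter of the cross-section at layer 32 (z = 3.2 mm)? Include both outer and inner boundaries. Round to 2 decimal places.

86.30 mm

At z = 3.2 mm: the cube is present — its section is the full 24×15 rectangle (perimeter 78.00 mm); the cone at (-1, -3.5) contributes a regular 16-gon of circumradius 6.386 (interpolated between r1=8 and r2=3.5 at t=0.359) (perimeter = 2·16·6.386·sin(180°/16) = 39.87 mm); the cube at (4, 10) is present — its section is the full 5×26.5 rectangle (perimeter 63.00 mm); Taking the first minus the rest: starting from the 24×15 cube, the cone at (-1, -3.5) partially overlaps it — only the 7.56 mm² overlap (of its 124.86 mm²) is removed, clipping the outline; the 5×26.5 cube at (4, 10) partially overlaps it — only the 25.00 mm² overlap (of its 132.50 mm²) is removed, clipping the outline — boundary = 86.30 mm; the cylinder at (15, 14.5) is not intersected at this z (z outside [3.5, 18.5]); Subtracting the remaining from the first: none of the subtracted shapes is present at this height, so that combined region is unchanged — boundary = 86.30 mm. Overall, the cross-section is a single solid region. Total boundary length (outer) = 86.30 mm.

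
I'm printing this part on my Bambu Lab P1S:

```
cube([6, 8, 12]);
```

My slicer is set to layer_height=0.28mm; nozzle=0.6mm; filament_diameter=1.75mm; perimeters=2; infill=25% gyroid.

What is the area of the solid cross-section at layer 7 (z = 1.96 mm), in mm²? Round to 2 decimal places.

At z = 1.96 mm: the 6×8 cube contributes its full rectangle (area 48.00 mm²). Overall, the cross-section is a single solid region. Net area = 48.00 mm².

48.00 mm²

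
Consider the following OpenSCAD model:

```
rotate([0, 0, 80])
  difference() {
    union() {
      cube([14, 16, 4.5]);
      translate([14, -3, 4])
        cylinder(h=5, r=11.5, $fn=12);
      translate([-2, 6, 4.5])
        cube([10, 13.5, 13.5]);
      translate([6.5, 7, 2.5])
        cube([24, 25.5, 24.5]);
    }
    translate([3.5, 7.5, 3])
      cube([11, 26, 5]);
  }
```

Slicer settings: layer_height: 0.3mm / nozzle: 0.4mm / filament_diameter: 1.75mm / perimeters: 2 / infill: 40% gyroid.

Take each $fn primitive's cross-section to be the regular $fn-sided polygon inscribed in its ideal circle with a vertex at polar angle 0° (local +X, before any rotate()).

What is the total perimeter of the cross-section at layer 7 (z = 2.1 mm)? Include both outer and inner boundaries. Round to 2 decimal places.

At z = 2.1 mm: the cube (footprint 14×16) is included at this height (perimeter 60.00 mm); the cylinder at (14, -3) is not intersected at this z (z outside [4, 9]); the cube at (-2, 6) is absent (z outside [4.5, 18]); the cube at (6.5, 7) does not reach this height (z outside [2.5, 27]); Merging all regions: only the 14×16 cube is present, so the union is just that shape — boundary = 60.00 mm; the cube at (3.5, 7.5) is absent (z outside [3, 8]); After the difference (first − rest): none of the subtracted shapes is present at this height, so that combined region is unchanged — boundary = 60.00 mm; (whole slice rotated 80° about Z — lengths, areas and connectivity unchanged). Overall, the cross-section is a single solid region. Total boundary length (outer) = 60.00 mm.

60.00 mm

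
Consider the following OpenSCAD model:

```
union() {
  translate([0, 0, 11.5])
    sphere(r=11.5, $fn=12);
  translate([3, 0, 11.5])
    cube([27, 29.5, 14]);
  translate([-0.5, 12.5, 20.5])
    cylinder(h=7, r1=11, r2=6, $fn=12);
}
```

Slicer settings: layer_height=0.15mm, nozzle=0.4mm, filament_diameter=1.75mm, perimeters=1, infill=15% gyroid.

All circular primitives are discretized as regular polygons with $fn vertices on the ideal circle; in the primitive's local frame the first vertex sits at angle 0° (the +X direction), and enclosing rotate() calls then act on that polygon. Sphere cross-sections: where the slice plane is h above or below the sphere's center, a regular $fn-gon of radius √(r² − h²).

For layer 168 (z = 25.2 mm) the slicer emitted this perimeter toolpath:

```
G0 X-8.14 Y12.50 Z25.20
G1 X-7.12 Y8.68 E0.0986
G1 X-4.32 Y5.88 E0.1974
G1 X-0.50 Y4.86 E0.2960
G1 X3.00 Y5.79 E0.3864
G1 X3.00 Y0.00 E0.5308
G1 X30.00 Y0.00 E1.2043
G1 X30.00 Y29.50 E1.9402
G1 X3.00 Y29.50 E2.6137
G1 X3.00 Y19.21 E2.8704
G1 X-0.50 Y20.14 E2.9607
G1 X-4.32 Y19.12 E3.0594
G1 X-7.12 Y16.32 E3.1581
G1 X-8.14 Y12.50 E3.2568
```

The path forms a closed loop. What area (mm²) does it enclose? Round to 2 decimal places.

Apply the shoelace formula to the sequence of (X, Y) vertices; enclosed area = 934.33 mm².

934.33 mm²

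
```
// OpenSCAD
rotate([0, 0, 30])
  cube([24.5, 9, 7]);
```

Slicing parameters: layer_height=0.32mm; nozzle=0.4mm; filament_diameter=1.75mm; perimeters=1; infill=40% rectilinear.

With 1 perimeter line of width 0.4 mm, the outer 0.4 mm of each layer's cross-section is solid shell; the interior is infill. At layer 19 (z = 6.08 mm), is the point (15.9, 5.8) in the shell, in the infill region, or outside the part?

outside

At z = 6.08 mm: the cube (footprint 24.5×9) is included at this height; (whole slice rotated 30° about Z — lengths, areas and connectivity unchanged). Overall, the cross-section is a single solid region. Undo the 30° rotation: the query point maps to (16.670, -2.927) in the un-rotated model frame. The nearest boundary edge runs (0.00, 0.00)→(24.50, 0.00); distance from the point to it = 2.93 mm. The point is not inside any of the regions above, so it lies outside the cross-section (2.93 mm from the nearest boundary).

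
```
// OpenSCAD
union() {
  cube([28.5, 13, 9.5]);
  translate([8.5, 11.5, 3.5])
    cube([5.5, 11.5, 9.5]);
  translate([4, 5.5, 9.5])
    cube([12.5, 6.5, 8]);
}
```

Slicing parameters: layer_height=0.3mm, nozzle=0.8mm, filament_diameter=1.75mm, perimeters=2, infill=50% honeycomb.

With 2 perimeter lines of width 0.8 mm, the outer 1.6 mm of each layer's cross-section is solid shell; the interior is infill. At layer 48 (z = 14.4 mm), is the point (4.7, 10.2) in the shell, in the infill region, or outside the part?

At z = 14.4 mm: the cube is not intersected at this z (z outside [0, 9.5]); the cube at (8.5, 11.5) does not reach this height (z outside [3.5, 13]); the cube at (4, 5.5) (footprint 12.5×6.5) is included at this height; Combining (union): only the 12.5×6.5 cube at (4, 5.5) is present, so the union is just that shape — 1 connected region. Overall, the cross-section is a single solid region. The nearest boundary edge runs (4.00, 12.00)→(4.00, 5.50); distance from the point to it = 0.70 mm. The point is inside the cross-section, 0.70 mm from the nearest boundary — within the 1.6 mm shell band (2 × 0.8).

shell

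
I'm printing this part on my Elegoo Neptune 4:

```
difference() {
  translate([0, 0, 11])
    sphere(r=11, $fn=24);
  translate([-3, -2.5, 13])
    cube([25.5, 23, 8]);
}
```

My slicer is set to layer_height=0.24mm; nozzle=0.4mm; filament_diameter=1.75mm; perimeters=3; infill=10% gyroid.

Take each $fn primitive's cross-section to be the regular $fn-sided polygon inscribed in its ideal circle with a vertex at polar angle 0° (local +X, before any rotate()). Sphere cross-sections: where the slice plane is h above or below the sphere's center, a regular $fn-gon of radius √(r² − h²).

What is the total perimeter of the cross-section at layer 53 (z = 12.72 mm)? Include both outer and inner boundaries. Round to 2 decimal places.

68.07 mm

At z = 12.72 mm: the r=11 sphere contributes a regular 24-gon of circumradius √(11²−1.72²) = 10.865 (perimeter = 2·24·10.865·sin(180°/24) = 68.07 mm); the cube at (-3, -2.5) does not reach this height (z outside [13, 21]); After the difference (first − rest): none of the subtracted shapes is present at this height, so the r=11 sphere is unchanged — boundary = 68.07 mm. Overall, the cross-section is a single solid region. Total boundary length (outer) = 68.07 mm.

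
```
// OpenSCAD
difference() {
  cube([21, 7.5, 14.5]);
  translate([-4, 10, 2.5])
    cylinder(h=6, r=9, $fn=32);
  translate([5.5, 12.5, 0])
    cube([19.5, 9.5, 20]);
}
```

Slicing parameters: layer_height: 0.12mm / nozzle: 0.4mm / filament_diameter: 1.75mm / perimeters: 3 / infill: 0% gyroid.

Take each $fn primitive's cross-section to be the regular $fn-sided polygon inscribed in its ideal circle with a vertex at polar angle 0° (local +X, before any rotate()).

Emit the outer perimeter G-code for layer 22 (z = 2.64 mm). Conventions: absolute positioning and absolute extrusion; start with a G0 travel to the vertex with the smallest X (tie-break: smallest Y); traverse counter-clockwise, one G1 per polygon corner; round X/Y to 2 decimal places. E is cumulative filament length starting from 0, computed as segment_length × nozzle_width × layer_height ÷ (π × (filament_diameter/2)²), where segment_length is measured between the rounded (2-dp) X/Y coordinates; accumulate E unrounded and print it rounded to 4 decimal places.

At z = 2.64 mm: the 21×7.5 cube contributes its full rectangle; the cylinder at (-4, 10): section is a regular 32-gon, circumradius r=9; the cube at (5.5, 12.5) is present — its section is the full 19.5×9.5 rectangle; After the difference (first − rest): starting from the 21×7.5 cube, the r=9 cylinder at (-4, 10) partially overlaps it — only the 16.41 mm² overlap (of its 252.84 mm²) is removed, clipping the outline; the 19.5×9.5 cube at (5.5, 12.5) misses the remaining region (no effect) — 1 connected region. The outline is a single polygon with 9 vertices. Extrusion per mm of travel: 0.4 × 0.12 / (π × 0.875²) = 0.019956. Accumulating E over each segment gives final E = 1.0834.

G0 X0.00 Y0.00 Z2.64
G1 X21.00 Y0.00 E0.4191
G1 X21.00 Y7.50 E0.5687
G1 X4.60 Y7.50 E0.8960
G1 X4.31 Y6.56 E0.9157
G1 X3.48 Y5.00 E0.9509
G1 X2.36 Y3.64 E0.9861
G1 X1.00 Y2.52 E1.0212
G1 X0.00 Y1.98 E1.0439
G1 X0.00 Y0.00 E1.0834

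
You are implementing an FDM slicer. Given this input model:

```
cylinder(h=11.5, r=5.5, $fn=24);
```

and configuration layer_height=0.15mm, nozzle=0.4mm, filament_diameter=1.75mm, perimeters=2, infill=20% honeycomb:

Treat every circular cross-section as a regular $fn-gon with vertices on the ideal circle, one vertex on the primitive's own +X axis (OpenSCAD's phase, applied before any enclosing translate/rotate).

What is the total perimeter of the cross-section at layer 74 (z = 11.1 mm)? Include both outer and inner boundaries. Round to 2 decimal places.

34.46 mm

At z = 11.1 mm: the r=5.5 cylinder gives a regular 24-gon of circumradius 5.5 (constant along its height) (perimeter = 2·24·5.500·sin(180°/24) = 34.46 mm). Overall, the cross-section is a single solid region. Total boundary length (outer) = 34.46 mm.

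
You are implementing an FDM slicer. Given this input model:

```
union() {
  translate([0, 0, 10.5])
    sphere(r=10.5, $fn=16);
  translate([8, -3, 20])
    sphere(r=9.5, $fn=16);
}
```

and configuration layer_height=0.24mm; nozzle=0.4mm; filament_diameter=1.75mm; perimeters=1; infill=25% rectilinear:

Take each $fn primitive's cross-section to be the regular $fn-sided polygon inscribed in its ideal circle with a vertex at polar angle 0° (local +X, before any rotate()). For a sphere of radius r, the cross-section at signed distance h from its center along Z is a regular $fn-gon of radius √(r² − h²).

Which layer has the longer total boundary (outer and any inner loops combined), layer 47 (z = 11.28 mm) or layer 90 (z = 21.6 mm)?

Layer 47 (z = 11.28): the r=10.5 sphere contributes a regular 16-gon of circumradius √(10.5²−0.78²) = 10.471 (perimeter = 2·16·10.471·sin(180°/16) = 65.37 mm); the r=9.5 sphere at (8, -3) slices to a regular 16-gon of circumradius 3.770 (√(r²−h²) with h=8.72 from center) (perimeter = 2·16·3.770·sin(180°/16) = 23.53 mm); Taking the union: the regions partially overlap (shared area 33.19 mm²), so the edge portions inside another operand are dropped and the merged outline is re-measured after clipping — boundary = 67.44 mm. So its perimeter = 67.44 mm. Layer 90 (z = 21.6): the sphere does not reach this height (|z−center|=11.100 > r=10.5); the sphere at (8, -3): section is a regular 16-gon, circumradius = √(r²−h²) = √(9.5²−1.6²) = 9.364 (perimeter = 2·16·9.364·sin(180°/16) = 58.46 mm); Merging all regions: only the r=9.5 sphere at (8, -3) is present, so the union is just that shape — boundary = 58.46 mm. So its perimeter = 58.46 mm. Layer 47 is larger (67.44 vs 58.46 mm).

layer 47 (z = 11.28 mm)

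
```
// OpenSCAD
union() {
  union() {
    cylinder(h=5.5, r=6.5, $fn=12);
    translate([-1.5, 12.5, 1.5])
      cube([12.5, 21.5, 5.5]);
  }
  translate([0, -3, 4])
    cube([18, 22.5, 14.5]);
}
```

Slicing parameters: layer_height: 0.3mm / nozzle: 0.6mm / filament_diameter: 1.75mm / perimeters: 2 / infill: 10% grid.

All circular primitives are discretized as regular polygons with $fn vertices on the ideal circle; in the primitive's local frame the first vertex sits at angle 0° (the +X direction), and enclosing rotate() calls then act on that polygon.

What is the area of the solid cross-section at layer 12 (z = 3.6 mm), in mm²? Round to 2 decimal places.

395.50 mm²

At z = 3.6 mm: the r=6.5 cylinder gives a regular 12-gon of circumradius 6.5 (constant along its height) (area = (12/2)·6.500²·sin(360°/12) = 126.75 mm²); the 12.5×21.5 cube at (-1.5, 12.5) contributes its full rectangle (area 268.75 mm²); Combining (union): the 2 present regions are separate (no shared area or edge), so areas and boundary lengths simply add and each stays a separate island — area = 395.50 mm²; the cube at (0, -3) does not reach this height (z outside [4, 18.5]); Taking the union: only the result so far is present, so the union is just that shape — area = 395.50 mm². Overall, the cross-section has 2 separate islands. Net area = 395.50 mm².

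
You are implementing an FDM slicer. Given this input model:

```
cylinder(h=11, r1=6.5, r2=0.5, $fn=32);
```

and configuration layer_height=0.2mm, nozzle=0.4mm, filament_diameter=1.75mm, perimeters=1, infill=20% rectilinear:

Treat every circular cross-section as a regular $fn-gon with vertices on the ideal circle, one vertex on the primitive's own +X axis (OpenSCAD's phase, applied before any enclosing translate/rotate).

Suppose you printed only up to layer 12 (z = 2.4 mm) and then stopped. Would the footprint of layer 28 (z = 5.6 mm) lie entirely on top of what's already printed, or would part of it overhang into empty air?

entirely on top

Compare the two slices. At z = 2.4: the cone: at t=0.218 of its height the radius interpolates to r₁+(r₂−r₁)t = 5.191, giving a regular 32-gon of that circumradius (area = (32/2)·5.191²·sin(360°/32) = 84.11 mm²). At z = 5.6: the cone contributes a regular 32-gon of circumradius 3.445 (interpolated between r1=6.5 and r2=0.5 at t=0.509) (area = (32/2)·3.445²·sin(360°/32) = 37.06 mm²). Checking containment: the cross-section at z = 5.6 is a subset of the cross-section at z = 2.4.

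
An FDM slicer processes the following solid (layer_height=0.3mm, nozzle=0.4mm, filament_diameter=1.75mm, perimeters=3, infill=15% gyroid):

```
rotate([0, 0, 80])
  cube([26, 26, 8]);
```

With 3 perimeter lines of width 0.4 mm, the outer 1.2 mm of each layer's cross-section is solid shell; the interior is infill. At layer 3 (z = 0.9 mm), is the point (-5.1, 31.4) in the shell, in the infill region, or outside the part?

outside

At z = 0.9 mm: the cube is present — its section is the full 26×26 rectangle; (rotated 80° about Z; rotation is an isometry so areas/perimeters/island counts are preserved). Overall, the cross-section is a single solid region. Undo the 80° rotation: the query point maps to (30.037, 10.475) in the un-rotated model frame. The nearest boundary edge runs (26.00, 0.00)→(26.00, 26.00); distance from the point to it = 4.04 mm. The point is not inside any of the regions above, so it lies outside the cross-section (4.04 mm from the nearest boundary).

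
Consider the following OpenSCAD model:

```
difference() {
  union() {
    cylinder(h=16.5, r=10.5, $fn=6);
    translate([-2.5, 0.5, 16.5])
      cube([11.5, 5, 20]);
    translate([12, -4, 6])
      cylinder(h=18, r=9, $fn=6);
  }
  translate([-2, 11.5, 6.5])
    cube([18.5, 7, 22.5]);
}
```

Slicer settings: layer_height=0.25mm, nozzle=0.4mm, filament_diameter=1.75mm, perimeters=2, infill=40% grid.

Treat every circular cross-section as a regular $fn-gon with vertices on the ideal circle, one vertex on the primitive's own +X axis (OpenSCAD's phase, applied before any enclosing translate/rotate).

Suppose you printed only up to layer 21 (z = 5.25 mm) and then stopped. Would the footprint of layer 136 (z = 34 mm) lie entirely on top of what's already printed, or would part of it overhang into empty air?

Compare the two slices. At z = 5.25: the r=10.5 cylinder contributes a regular 6-gon of circumradius 10.5 (area = (6/2)·10.500²·sin(360°/6) = 286.44 mm²); the cube at (-2.5, 0.5) does not reach this height (z outside [16.5, 36.5]); the cylinder at (12, -4) is not intersected at this z (z outside [6, 24]); Merging all regions: only the r=10.5 cylinder is present, so the union is just that shape — area = 286.44 mm²; the cube at (-2, 11.5) is absent (z outside [6.5, 29]); After the difference (first − rest): none of the subtracted shapes is present at this height, so the result so far is unchanged — area = 286.44 mm². At z = 34: the cylinder is not intersected at this z (z outside [0, 16.5]); the 11.5×5 cube at (-2.5, 0.5) contributes its full rectangle (area 57.50 mm²); the cylinder at (12, -4) is not intersected at this z (z outside [6, 24]); Taking the union: only the 11.5×5 cube at (-2.5, 0.5) is present, so the union is just that shape — area = 57.50 mm²; the cube at (-2, 11.5) is absent (z outside [6.5, 29]); Subtracting the remaining from the first: none of the subtracted shapes is present at this height, so that combined region is unchanged — area = 57.50 mm². Checking containment: at z = 34 the cross-section extends beyond the z = 5.25 cross-section by about 2.43 mm².

part overhangs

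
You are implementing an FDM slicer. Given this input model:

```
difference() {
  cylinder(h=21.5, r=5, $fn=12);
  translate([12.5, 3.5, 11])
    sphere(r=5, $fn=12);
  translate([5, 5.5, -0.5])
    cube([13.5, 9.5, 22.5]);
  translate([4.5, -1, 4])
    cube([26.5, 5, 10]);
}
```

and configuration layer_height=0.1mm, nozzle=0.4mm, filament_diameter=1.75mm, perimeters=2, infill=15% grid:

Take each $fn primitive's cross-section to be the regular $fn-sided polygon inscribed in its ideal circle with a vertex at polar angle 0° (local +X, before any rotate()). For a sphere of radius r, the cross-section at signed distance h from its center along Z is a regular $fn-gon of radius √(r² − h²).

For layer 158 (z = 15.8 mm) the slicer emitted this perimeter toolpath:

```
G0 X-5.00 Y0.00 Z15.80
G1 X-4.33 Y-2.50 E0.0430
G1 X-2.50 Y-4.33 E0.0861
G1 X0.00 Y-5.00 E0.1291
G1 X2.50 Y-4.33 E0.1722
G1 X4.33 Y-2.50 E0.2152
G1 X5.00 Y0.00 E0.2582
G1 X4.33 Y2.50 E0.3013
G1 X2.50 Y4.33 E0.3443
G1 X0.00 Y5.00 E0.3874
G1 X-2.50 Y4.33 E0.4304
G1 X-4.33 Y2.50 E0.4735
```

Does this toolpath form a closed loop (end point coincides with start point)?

Start point (G0): (-5.00, 0.00). End point (last G1): the path does not return to the start — open.

no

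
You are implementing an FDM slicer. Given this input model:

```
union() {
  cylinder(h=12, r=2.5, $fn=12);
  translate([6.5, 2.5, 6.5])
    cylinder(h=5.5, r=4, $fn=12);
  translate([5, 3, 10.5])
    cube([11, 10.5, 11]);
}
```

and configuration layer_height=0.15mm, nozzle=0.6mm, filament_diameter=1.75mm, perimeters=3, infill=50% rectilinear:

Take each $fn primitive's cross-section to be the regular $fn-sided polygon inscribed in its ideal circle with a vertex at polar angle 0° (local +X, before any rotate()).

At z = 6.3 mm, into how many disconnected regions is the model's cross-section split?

1

At z = 6.3 mm: the cylinder: section is a regular 12-gon, circumradius r=2.5; the cylinder at (6.5, 2.5) is not intersected at this z (z outside [6.5, 12]); the cube at (5, 3) is not intersected at this z (z outside [10.5, 21.5]); Merging all regions: only the r=2.5 cylinder is present, so the union is just that shape — 1 connected region. The result has 1 disconnected region.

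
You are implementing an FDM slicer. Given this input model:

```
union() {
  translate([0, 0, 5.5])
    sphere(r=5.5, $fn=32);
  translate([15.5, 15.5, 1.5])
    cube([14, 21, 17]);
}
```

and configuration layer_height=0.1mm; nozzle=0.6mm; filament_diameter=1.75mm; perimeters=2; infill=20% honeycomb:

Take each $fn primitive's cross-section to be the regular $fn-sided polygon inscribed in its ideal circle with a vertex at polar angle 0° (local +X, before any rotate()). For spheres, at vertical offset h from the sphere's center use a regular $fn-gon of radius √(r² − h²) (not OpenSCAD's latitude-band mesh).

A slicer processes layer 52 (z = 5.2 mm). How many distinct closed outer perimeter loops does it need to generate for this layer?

2

At z = 5.2 mm: the sphere: section is a regular 32-gon, circumradius = √(r²−h²) = √(5.5²−0.3²) = 5.492; the cube at (15.5, 15.5) is present — its section is the full 14×21 rectangle; Merging all regions: the 2 present regions are separate (no shared area or edge), so areas and boundary lengths simply add and each stays a separate island — 2 connected regions. The result has 2 disconnected regions.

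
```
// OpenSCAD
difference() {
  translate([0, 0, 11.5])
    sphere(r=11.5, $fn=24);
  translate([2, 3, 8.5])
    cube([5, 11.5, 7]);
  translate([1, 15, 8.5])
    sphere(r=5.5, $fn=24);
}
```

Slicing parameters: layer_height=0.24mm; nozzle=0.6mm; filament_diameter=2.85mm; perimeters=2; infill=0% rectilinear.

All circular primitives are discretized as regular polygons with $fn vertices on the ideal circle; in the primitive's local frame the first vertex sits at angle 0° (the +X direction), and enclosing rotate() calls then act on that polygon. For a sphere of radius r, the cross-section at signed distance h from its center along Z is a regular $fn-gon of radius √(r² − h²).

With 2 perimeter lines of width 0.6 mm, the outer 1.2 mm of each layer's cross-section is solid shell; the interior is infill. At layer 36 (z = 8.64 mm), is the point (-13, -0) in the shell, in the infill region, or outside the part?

outside

At z = 8.64 mm: the r=11.5 sphere slices to a regular 24-gon of circumradius 11.139 (√(r²−h²) with h=2.86 from center); the cube at (2, 3) (footprint 5×11.5) is included at this height; the r=5.5 sphere at (1, 15) contributes a regular 24-gon of circumradius √(5.5²−0.14²) = 5.498; Taking the first minus the rest: starting from the r=11.5 sphere, the 5×11.5 cube at (2, 3) partially overlaps it — only the 34.98 mm² overlap (of its 57.50 mm²) is removed, clipping the outline; the r=5.5 sphere at (1, 15) partially overlaps it — only the 5.11 mm² overlap (of its 93.89 mm²) is removed, clipping the outline — 1 connected region. Overall, the cross-section is a single solid region. The nearest boundary edge runs (-10.76, -2.88)→(-11.14, 0.00); distance from the point to it = 1.86 mm. The point is not inside any of the regions above, so it lies outside the cross-section (1.86 mm from the nearest boundary).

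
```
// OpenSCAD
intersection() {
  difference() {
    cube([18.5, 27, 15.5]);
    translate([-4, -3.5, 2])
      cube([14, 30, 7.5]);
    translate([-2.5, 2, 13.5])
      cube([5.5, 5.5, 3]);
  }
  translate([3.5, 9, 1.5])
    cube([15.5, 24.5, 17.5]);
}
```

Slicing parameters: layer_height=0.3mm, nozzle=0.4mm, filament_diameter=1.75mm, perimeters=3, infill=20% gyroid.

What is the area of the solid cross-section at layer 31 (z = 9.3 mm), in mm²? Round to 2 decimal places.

156.25 mm²

At z = 9.3 mm: the cube (footprint 18.5×27) is included at this height (area 499.50 mm²); the 14×30 cube at (-4, -3.5) contributes its full rectangle (area 420.00 mm²); the cube at (-2.5, 2) is not intersected at this z (z outside [13.5, 16.5]); Taking the first minus the rest: starting from the 18.5×27 cube (499.50 mm²), the 14×30 cube at (-4, -3.5) partially overlaps it — only the 265.00 mm² overlap (of its 420.00 mm²) is removed, clipping the outline — area = 234.50 mm²; the cube at (3.5, 9) (footprint 15.5×24.5) is included at this height (area 379.75 mm²); After intersecting: the 15.5×24.5 cube at (3.5, 9) partially overlaps the result so far; clipping to the common part keeps 156.25 mm² — area = 156.25 mm². Overall, the cross-section is a single solid region. Net area = 156.25 mm².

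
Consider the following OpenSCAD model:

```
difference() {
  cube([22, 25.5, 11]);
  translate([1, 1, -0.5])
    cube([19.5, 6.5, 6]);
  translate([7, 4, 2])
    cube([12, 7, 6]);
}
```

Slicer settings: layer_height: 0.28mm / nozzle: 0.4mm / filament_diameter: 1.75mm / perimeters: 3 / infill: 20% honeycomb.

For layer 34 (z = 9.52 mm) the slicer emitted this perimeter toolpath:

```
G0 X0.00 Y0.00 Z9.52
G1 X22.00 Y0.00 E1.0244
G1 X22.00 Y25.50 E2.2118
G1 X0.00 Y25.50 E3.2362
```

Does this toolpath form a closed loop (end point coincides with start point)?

Start point (G0): (0.00, 0.00). End point (last G1): the path does not return to the start — open.

no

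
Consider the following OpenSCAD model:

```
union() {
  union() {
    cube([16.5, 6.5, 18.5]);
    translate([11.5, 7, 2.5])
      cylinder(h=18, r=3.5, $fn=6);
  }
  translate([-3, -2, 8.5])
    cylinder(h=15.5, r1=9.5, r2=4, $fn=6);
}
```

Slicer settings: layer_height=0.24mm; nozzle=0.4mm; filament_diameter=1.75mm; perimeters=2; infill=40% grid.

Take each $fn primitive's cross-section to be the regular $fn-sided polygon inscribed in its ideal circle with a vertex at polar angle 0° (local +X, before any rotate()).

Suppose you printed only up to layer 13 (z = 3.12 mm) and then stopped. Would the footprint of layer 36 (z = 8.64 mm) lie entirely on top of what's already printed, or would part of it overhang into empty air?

Compare the two slices. At z = 3.12: the cube (footprint 16.5×6.5) is included at this height (area 107.25 mm²); the cylinder at (11.5, 7): section is a regular 6-gon, circumradius r=3.5 (area = (6/2)·3.500²·sin(360°/6) = 31.83 mm²); Taking the union: the regions partially overlap — summed areas 139.08 mm² minus the doubly-counted overlap 12.56 mm² gives 126.52 mm² — area = 126.52 mm²; the cone at (-3, -2) is absent (z outside [8.5, 24]); Taking the union: only the result so far is present, so the union is just that shape — area = 126.52 mm². At z = 8.64: the 16.5×6.5 cube contributes its full rectangle (area 107.25 mm²); the r=3.5 cylinder at (11.5, 7) contributes a regular 6-gon of circumradius 3.5 (area = (6/2)·3.500²·sin(360°/6) = 31.83 mm²); Taking the union: the regions partially overlap — summed areas 139.08 mm² minus the doubly-counted overlap 12.56 mm² gives 126.52 mm² — area = 126.52 mm²; the cone at (-3, -2) (r1=9.5→r2=4) has section circumradius 9.450 here — a regular 6-gon (area = (6/2)·9.450²·sin(360°/6) = 232.03 mm²); Combining (union): the regions partially overlap — summed areas 358.55 mm² minus the doubly-counted overlap 21.71 mm² gives 336.84 mm² — area = 336.84 mm². Checking containment: at z = 8.64 the cross-section extends beyond the z = 3.12 cross-section by about 210.32 mm².

part overhangs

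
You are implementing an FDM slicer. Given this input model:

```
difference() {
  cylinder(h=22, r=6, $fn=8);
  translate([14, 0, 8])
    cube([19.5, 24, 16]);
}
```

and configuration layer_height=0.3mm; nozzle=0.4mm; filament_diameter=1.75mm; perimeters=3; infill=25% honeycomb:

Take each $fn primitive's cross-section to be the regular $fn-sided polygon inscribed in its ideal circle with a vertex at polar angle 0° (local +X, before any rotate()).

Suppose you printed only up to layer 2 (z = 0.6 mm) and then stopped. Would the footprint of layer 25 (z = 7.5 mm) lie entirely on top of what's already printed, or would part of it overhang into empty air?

Compare the two slices. At z = 0.6: the r=6 cylinder gives a regular 8-gon of circumradius 6 (constant along its height) (area = (8/2)·6.000²·sin(360°/8) = 101.82 mm²); the cube at (14, 0) does not reach this height (z outside [8, 24]); Subtracting the remaining from the first: none of the subtracted shapes is present at this height, so the r=6 cylinder is unchanged — area = 101.82 mm². At z = 7.5: the cylinder: section is a regular 8-gon, circumradius r=6 (area = (8/2)·6.000²·sin(360°/8) = 101.82 mm²); the cube at (14, 0) does not reach this height (z outside [8, 24]); Taking the first minus the rest: none of the subtracted shapes is present at this height, so the r=6 cylinder is unchanged — area = 101.82 mm². Checking containment: the cross-section at z = 7.5 is a subset of the cross-section at z = 0.6.

entirely on top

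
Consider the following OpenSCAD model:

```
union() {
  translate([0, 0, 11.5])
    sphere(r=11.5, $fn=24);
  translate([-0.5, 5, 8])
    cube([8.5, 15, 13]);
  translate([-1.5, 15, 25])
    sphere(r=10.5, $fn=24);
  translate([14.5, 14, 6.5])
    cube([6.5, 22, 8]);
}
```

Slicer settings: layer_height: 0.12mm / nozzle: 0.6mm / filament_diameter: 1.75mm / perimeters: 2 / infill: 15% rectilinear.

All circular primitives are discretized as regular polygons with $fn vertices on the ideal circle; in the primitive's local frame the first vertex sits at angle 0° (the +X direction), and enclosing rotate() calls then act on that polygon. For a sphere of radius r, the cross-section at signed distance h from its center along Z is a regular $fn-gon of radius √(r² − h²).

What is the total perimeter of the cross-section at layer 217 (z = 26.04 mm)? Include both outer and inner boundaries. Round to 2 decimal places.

65.46 mm

At z = 26.04 mm: the sphere does not reach this height (|z−center|=14.540 > r=11.5); the cube at (-0.5, 5) does not reach this height (z outside [8, 21]); the r=10.5 sphere at (-1.5, 15) contributes a regular 24-gon of circumradius √(10.5²−1.04²) = 10.448 (perimeter = 2·24·10.448·sin(180°/24) = 65.46 mm); the cube at (14.5, 14) is absent (z outside [6.5, 14.5]); Taking the union: only the r=10.5 sphere at (-1.5, 15) is present, so the union is just that shape — boundary = 65.46 mm. Overall, the cross-section is a single solid region. Total boundary length (outer) = 65.46 mm.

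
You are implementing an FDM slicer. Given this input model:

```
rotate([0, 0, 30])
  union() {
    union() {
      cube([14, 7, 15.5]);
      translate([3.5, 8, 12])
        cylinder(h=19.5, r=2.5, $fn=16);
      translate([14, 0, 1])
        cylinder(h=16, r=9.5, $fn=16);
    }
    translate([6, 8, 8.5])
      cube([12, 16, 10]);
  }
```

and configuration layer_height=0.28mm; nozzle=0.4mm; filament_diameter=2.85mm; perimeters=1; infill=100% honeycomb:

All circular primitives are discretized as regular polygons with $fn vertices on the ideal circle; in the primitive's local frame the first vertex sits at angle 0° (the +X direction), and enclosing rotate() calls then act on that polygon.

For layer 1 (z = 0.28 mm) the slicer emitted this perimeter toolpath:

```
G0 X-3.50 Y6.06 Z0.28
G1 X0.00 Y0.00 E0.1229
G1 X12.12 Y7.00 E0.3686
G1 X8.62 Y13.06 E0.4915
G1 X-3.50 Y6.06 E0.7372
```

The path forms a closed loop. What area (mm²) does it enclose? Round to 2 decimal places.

Apply the shoelace formula to the sequence of (X, Y) vertices; enclosed area = 97.95 mm².

97.95 mm²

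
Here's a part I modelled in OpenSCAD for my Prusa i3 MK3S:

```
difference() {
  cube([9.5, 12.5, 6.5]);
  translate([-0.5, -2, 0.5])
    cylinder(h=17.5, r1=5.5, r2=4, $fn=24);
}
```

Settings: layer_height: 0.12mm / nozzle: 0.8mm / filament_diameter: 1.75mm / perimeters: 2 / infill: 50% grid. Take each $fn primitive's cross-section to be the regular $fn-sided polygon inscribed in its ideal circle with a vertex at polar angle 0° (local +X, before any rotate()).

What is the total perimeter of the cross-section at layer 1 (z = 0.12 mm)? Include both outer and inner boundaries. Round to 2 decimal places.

At z = 0.12 mm: the cube (footprint 9.5×12.5) is included at this height (perimeter 44.00 mm); the cone at (-0.5, -2) does not reach this height (z outside [0.5, 18]); Taking the first minus the rest: none of the subtracted shapes is present at this height, so the 9.5×12.5 cube is unchanged — boundary = 44.00 mm. Overall, the cross-section is a single solid region. Total boundary length (outer) = 44.00 mm.

44.00 mm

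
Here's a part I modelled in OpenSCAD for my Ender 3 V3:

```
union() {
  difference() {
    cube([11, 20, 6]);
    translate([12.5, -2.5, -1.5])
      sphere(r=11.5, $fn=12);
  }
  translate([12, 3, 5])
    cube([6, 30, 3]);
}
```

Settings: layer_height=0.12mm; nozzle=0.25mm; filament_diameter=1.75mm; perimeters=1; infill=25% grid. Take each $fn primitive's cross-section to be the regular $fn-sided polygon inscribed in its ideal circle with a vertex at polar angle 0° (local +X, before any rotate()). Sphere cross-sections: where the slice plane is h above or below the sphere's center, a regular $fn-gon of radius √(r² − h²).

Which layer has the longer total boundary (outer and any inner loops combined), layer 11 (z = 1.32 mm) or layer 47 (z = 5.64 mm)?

layer 47 (z = 5.64 mm)

Layer 11 (z = 1.32): the 11×20 cube contributes its full rectangle (perimeter 62.00 mm); the sphere at (12.5, -2.5): section is a regular 12-gon, circumradius = √(r²−h²) = √(11.5²−2.82²) = 11.149 (perimeter = 2·12·11.149·sin(180°/12) = 69.25 mm); Subtracting the remaining from the first: starting from the 11×20 cube, the r=11.5 sphere at (12.5, -2.5) partially overlaps it — only the 53.52 mm² overlap (of its 372.89 mm²) is removed, clipping the outline — boundary = 57.95 mm; the cube at (12, 3) does not reach this height (z outside [5, 8]); Combining (union): only the result so far is present, so the union is just that shape — boundary = 57.95 mm. So its perimeter = 57.95 mm. Layer 47 (z = 5.64): the 11×20 cube contributes its full rectangle (perimeter 62.00 mm); the r=11.5 sphere at (12.5, -2.5) contributes a regular 12-gon of circumradius √(11.5²−7.14²) = 9.015 (perimeter = 2·12·9.015·sin(180°/12) = 56.00 mm); Taking the first minus the rest: starting from the 11×20 cube, the r=11.5 sphere at (12.5, -2.5) partially overlaps it — only the 29.78 mm² overlap (of its 243.81 mm²) is removed, clipping the outline — boundary = 58.90 mm; the cube at (12, 3) (footprint 6×30) is included at this height (perimeter 72.00 mm); Combining (union): the 2 present regions are separate (no shared area or edge), so areas and boundary lengths simply add and each stays a separate island — boundary = 130.90 mm. So its perimeter = 130.90 mm. Layer 47 is larger (130.90 vs 57.95 mm).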